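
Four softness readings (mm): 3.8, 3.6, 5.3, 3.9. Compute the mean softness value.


Sum = 3.8 + 3.6 + 5.3 + 3.9
Mean = 16.6 / 4 = 4.15 mm


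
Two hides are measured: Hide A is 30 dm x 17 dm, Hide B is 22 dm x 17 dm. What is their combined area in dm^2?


884 dm^2


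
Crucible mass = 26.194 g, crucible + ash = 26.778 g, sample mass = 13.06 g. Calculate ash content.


Ash mass = 26.778 - 26.194 = 0.584 g
Ash% = 0.584 / 13.06 x 100 = 4.47%


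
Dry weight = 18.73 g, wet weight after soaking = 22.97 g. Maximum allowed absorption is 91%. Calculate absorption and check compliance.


WA = (22.97 - 18.73) / 18.73 x 100 = 22.6%
Maximum allowed: 91%
Compliant: Yes


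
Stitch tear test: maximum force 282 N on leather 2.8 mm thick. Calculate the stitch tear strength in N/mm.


Stitch tear strength = force / thickness
STS = 282 / 2.8 = 100.7 N/mm


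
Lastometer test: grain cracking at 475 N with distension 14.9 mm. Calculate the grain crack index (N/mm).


31.9 N/mm


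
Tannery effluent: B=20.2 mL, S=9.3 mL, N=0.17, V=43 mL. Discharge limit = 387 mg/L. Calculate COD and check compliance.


COD = 344.7 mg/L
Compliant: Yes

COD = (20.2 - 9.3) x 0.17 x 8000 / 43 = 344.7 mg/L
Limit: 387 mg/L
Compliant: Yes


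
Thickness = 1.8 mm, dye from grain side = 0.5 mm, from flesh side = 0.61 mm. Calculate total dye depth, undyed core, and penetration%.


Total dyed = 1.11 mm
Undyed core = 0.69 mm
Penetration = 61.7%

Total dyed = 0.5 + 0.61 = 1.11 mm
Undyed core = 1.8 - 1.11 = 0.69 mm
Penetration = 1.11 / 1.8 x 100 = 61.7%


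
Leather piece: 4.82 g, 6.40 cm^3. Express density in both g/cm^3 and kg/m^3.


Density = 4.82 / 6.40 = 0.753 g/cm^3
Convert: 0.753 x 1000 = 753 kg/m^3


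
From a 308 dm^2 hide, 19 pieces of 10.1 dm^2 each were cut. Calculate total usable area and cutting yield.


Total usable = 19 x 10.1 = 191.9 dm^2
Yield = 191.9 / 308 x 100 = 62.3%


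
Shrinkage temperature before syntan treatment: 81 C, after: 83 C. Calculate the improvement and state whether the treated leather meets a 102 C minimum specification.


Improvement = 83 - 81 = 2 C
Spec check: 83 C >= 102 C? No


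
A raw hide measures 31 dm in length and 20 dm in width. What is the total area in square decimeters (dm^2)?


Area = length x width
Area = 31 x 20 = 620 dm^2


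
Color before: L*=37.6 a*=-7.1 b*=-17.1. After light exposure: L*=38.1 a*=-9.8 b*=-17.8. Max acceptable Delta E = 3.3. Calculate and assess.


Delta E = 2.83
Passes: Yes


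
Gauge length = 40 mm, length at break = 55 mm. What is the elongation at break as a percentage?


37.5%


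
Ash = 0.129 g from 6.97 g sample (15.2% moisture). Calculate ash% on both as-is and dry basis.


As-is ash% = 0.129 / 6.97 x 100 = 1.85%
Dry mass = 6.97 x (100 - 15.2) / 100 = 5.91056 g
Dry-basis ash% = 0.129 / 5.91056 x 100 = 2.18%


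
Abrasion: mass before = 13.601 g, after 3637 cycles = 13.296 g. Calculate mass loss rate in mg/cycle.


0.084 mg/cycle


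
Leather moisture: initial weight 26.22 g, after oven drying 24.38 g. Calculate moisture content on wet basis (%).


Moisture = 26.22 - 24.38 = 1.84 g
MC = 1.84 / 26.22 x 100 = 7.0%


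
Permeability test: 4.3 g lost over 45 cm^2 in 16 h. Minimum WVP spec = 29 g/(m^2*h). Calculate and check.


WVP = 4.3 / (45 x 16) x 10000 = 59.72 g/(m^2*h)
Minimum: 29 g/(m^2*h)
Meets spec: Yes


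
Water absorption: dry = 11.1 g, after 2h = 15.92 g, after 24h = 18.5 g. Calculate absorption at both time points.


2h absorption = 43.4%
24h absorption = 66.7%

WA (2h) = (15.92 - 11.1) / 11.1 x 100 = 43.4%
WA (24h) = (18.5 - 11.1) / 11.1 x 100 = 66.7%


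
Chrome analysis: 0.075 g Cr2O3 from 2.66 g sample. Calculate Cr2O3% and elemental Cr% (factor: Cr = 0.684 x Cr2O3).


Cr2O3 = 2.82%
Cr = 1.93%


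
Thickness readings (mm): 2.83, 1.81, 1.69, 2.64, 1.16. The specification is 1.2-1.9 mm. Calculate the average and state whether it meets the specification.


Average = 2.03 mm
Within specification: No

Sum = 10.13
Average = 10.13 / 5 = 2.03 mm
Specification range: 1.2 to 1.9 mm
Within spec: No


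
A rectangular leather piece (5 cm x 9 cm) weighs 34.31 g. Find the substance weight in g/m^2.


Area = 5 x 9 = 45 cm^2
SW = 34.31 / 45 x 10000 = 7624.4 g/m^2


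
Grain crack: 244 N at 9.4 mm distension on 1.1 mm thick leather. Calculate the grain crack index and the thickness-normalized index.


Crack index = 26.0 N/mm
Normalized index = 23.6 N/mm per mm

Crack index = 244 / 9.4 = 26.0 N/mm
Normalized = 26.0 / 1.1 = 23.6 N/mm per mm


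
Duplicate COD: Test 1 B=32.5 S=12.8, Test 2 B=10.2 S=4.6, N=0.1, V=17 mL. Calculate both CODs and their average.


COD1 = 927.1 mg/L
COD2 = 263.5 mg/L
Average = 595.3 mg/L


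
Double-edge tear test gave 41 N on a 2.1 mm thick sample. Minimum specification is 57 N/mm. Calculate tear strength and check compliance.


Tear strength = 41 / 2.1 = 19.5 N/mm
Required minimum = 57 N/mm
Compliant: No


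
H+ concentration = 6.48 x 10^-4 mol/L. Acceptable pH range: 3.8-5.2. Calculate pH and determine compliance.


pH = -log10(6.48 x 10^-4) = 3.19
Range: 3.8 to 5.2
Compliant: No


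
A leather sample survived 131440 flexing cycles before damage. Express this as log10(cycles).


5.12

log10(131440) = 5.12


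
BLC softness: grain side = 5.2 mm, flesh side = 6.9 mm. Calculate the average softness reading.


6.05 mm


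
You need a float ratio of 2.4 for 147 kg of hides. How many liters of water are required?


Water = hide weight x target ratio
Water = 147 x 2.4 = 352.8 L


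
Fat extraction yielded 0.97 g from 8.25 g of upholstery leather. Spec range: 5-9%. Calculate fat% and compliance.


Fat% = 0.97 / 8.25 x 100 = 11.8%
Spec range: 5-9%
Compliant: No


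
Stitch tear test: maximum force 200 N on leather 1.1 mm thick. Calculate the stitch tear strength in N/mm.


Stitch tear strength = force / thickness
STS = 200 / 1.1 = 181.8 N/mm


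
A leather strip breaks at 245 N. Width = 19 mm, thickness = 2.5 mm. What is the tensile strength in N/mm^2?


5.16 N/mm^2


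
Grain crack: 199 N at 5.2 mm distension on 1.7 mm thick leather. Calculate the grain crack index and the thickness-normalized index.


Crack index = 199 / 5.2 = 38.3 N/mm
Normalized = 38.3 / 1.7 = 22.5 N/mm per mm


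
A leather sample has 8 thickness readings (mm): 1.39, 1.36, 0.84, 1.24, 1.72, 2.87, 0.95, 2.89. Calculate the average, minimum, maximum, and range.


Average = 1.66 mm
Min = 0.84 mm
Max = 2.89 mm
Range = 2.05 mm


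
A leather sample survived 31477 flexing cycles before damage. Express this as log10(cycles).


log10(31477) = 4.50


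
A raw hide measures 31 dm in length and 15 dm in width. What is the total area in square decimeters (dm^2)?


465 dm^2

Area = length x width
Area = 31 x 15 = 465 dm^2


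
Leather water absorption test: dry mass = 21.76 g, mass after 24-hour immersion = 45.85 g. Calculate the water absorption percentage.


110.7%

Water absorbed = 45.85 - 21.76 = 24.09 g
WA% = 24.09 / 21.76 x 100 = 110.7%


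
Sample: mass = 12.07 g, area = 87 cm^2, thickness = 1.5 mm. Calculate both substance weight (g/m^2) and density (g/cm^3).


SW = 12.07 / 87 x 10000 = 1387.4 g/m^2
Volume = 87 x 1.5 / 10 = 13.05 cm^3
Density = 12.07 / 13.05 = 0.925 g/cm^3


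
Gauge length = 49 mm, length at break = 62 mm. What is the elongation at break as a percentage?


26.5%


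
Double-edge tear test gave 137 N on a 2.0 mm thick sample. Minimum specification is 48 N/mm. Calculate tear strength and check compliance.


Tear strength = 137 / 2.0 = 68.5 N/mm
Required minimum = 48 N/mm
Compliant: Yes


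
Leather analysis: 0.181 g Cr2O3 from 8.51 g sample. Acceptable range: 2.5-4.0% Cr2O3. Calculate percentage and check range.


Cr2O3% = 0.181 / 8.51 x 100 = 2.13%
Acceptable range: 2.5 to 4.0%
Within range: No


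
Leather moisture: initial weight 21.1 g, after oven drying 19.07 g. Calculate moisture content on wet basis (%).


9.6%


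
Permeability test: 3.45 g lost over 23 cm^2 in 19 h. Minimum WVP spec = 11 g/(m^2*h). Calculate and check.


WVP = 3.45 / (23 x 19) x 10000 = 78.95 g/(m^2*h)
Minimum: 11 g/(m^2*h)
Meets spec: Yes


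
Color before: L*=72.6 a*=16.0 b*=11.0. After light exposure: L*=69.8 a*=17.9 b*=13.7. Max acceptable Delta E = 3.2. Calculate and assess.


dL = -2.8, da = 1.9, db = 2.7
dE = sqrt((-2.8)^2 + (1.9)^2 + (2.7)^2) = 4.33
Max = 3.2
Passes: No


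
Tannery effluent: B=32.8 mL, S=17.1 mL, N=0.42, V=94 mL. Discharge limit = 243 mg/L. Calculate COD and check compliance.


COD = 561.2 mg/L
Compliant: No


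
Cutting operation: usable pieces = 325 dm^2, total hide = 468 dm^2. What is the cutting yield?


69.4%

Yield = usable / total x 100
Yield = 325 / 468 x 100 = 69.4%


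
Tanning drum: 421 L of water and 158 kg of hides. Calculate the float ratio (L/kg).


Float ratio = water / hide weight
Ratio = 421 / 158 = 2.7


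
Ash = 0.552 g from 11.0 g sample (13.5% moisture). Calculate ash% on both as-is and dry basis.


As-is ash = 5.02%
Dry-basis ash = 5.80%

As-is ash% = 0.552 / 11.0 x 100 = 5.02%
Dry mass = 11.0 x (100 - 13.5) / 100 = 9.515 g
Dry-basis ash% = 0.552 / 9.515 x 100 = 5.80%


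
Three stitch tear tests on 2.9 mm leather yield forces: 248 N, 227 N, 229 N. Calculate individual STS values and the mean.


STS1 = 85.5 N/mm
STS2 = 78.3 N/mm
STS3 = 79.0 N/mm
Mean = 80.9 N/mm


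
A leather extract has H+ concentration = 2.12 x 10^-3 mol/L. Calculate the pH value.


pH = 2.67

pH = -log10[H+]
pH = -log10(2.12 x 10^-3) = 2.67


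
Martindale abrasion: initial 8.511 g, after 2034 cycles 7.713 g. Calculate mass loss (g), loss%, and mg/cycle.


Loss = 8.511 - 7.713 = 0.798 g
Loss% = 0.798 / 8.511 x 100 = 9.38%
Rate = 0.798 / 2034 x 1000 = 0.392 mg/cycle


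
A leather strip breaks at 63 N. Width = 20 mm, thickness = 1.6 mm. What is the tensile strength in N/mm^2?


Cross-sectional area = 20 x 1.6 = 32.0 mm^2
Tensile strength = 63 / 32.0 = 1.97 N/mm^2


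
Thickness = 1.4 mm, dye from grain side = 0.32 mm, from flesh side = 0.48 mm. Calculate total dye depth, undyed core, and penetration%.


Total dyed = 0.80 mm
Undyed core = 0.60 mm
Penetration = 57.1%

Total dyed = 0.32 + 0.48 = 0.80 mm
Undyed core = 1.4 - 0.80 = 0.60 mm
Penetration = 0.80 / 1.4 x 100 = 57.1%


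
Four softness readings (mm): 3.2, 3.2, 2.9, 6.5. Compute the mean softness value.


Sum = 3.2 + 3.2 + 2.9 + 6.5
Mean = 15.8 / 4 = 3.95 mm


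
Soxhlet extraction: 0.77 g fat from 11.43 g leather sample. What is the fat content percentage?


Fat content = 0.77 / 11.43 x 100
Fat = 6.7%


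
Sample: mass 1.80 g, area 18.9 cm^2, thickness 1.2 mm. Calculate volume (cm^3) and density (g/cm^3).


Volume = 2.268 cm^3
Density = 0.794 g/cm^3

Thickness in cm = 1.2 / 10 = 0.12 cm
Volume = 18.9 x 0.12 = 2.268 cm^3
Density = 1.80 / 2.268 = 0.794 g/cm^3


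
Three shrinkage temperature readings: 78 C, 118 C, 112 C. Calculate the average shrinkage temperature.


Average = (78 + 118 + 112) / 3
Average = 308 / 3 = 102.7 C


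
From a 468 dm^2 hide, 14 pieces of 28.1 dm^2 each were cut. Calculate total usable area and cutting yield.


Total usable = 14 x 28.1 = 393.4 dm^2
Yield = 393.4 / 468 x 100 = 84.1%


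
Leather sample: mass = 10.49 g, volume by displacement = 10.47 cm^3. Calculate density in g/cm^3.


1.002 g/cm^3


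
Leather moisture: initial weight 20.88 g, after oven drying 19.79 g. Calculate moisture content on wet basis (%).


Moisture = 20.88 - 19.79 = 1.09 g
MC = 1.09 / 20.88 x 100 = 5.2%


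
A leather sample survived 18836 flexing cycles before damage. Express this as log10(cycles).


4.27

log10(18836) = 4.27


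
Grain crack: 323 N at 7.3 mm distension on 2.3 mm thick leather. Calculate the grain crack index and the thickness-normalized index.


Crack index = 44.2 N/mm
Normalized index = 19.2 N/mm per mm


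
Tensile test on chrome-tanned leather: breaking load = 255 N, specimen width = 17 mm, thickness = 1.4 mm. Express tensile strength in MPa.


10.71 MPa

Cross-section = 17 x 1.4 = 23.8 mm^2
TS = 255 / 23.8 = 10.71 MPa
(1 N/mm^2 = 1 MPa)


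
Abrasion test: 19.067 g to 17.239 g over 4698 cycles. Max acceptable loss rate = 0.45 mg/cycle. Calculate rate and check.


Loss = 19.067 - 17.239 = 1.828 g
Rate = 1.828 g / 4698 cycles x 1000 = 0.389 mg/cycle
Max = 0.45 mg/cycle
Passes: Yes


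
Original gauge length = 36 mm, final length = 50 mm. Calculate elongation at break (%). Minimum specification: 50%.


Elongation = 38.9%
Meets spec: No

Extension = 50 - 36 = 14 mm
Elongation = 14 / 36 x 100 = 38.9%
Minimum required: 50%
Meets specification: No


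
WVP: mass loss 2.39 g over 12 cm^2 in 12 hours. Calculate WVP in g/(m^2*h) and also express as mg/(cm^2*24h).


WVP = 165.97 g/(m^2*h)
Daily rate = 398.33 mg/(cm^2*24h)

WVP = 2.39 / (12 x 12) x 10000 = 165.97 g/(m^2*h)
Mass loss in mg = 2.39 x 1000 = 2390 mg
Per cm^2 per 24h in mg: 2390 x 24 / (12 x 12) = 57360 / 144 = 398.33 mg/(cm^2*24h)


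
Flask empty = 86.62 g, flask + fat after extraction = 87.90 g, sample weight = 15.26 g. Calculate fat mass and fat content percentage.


Fat mass = 87.90 - 86.62 = 1.28 g
Fat% = 1.28 / 15.26 x 100 = 8.4%


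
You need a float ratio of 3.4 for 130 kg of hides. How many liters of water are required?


Water = hide weight x target ratio
Water = 130 x 3.4 = 442.0 L


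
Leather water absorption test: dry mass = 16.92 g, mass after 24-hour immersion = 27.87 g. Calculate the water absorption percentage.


64.7%

Water absorbed = 27.87 - 16.92 = 10.95 g
WA% = 10.95 / 16.92 x 100 = 64.7%


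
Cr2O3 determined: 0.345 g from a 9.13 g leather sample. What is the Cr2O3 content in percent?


3.78%

Cr2O3% = 0.345 / 9.13 x 100
Cr2O3% = 3.78%


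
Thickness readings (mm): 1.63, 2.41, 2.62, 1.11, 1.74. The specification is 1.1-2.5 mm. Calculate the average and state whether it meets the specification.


Sum = 9.51
Average = 9.51 / 5 = 1.90 mm
Specification range: 1.1 to 2.5 mm
Within spec: Yes


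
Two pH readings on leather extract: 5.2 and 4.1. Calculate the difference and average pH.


Difference = |5.2 - 4.1| = 1.1
Average = (5.2 + 4.1) / 2 = 4.65


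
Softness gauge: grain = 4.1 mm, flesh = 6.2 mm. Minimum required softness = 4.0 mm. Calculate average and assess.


Average = (4.1 + 6.2) / 2 = 5.15 mm
Minimum = 4.0 mm
Meets requirement: Yes


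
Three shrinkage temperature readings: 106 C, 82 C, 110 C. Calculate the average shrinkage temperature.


99.3 C


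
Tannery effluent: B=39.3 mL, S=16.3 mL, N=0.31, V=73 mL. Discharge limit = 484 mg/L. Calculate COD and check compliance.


COD = 781.4 mg/L
Compliant: No

COD = (39.3 - 16.3) x 0.31 x 8000 / 73 = 781.4 mg/L
Limit: 484 mg/L
Compliant: No


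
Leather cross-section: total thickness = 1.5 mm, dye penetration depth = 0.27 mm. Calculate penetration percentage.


Penetration% = 0.27 / 1.5 x 100
Penetration = 18.0%


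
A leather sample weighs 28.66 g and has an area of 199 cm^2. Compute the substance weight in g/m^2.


Substance weight = mass / area x 10000
SW = 28.66 / 199 x 10000
SW = 1440.2 g/m^2


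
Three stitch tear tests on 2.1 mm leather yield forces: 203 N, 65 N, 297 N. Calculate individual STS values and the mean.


STS1 = 96.7 N/mm
STS2 = 31.0 N/mm
STS3 = 141.4 N/mm
Mean = 89.7 N/mm


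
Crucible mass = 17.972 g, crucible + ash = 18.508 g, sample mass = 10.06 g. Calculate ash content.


Ash mass = 0.536 g
Ash content = 5.33%

Ash mass = 18.508 - 17.972 = 0.536 g
Ash% = 0.536 / 10.06 x 100 = 5.33%


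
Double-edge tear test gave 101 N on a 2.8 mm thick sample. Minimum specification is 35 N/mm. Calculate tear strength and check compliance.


Tear strength = 101 / 2.8 = 36.1 N/mm
Required minimum = 35 N/mm
Compliant: Yes


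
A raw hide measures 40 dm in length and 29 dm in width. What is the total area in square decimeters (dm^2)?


Area = length x width
Area = 40 x 29 = 1160 dm^2


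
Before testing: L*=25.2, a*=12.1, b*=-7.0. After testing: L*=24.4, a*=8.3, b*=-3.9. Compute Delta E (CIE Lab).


Delta E = 4.97

dL = 24.4 - 25.2 = -0.8
da = 8.3 - 12.1 = -3.8
db = -3.9 - (-7.0) = 3.1
dE = sqrt((-0.8)^2 + (-3.8)^2 + (3.1)^2) = 4.97


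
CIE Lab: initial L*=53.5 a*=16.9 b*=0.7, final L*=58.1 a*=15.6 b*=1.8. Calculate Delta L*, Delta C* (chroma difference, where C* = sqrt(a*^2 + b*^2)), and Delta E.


Delta L* = 58.1 - 53.5 = 4.6
C1* = sqrt((16.9)^2 + (0.7)^2) = 16.914
C2* = sqrt((15.6)^2 + (1.8)^2) = 15.704
Delta C* = 15.704 - 16.914 = -1.21
Delta E = sqrt((4.6)^2 + (-1.3)^2 + (1.1)^2) = 4.91


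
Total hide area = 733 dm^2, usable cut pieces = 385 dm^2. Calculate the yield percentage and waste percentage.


Yield = 385 / 733 x 100 = 52.5%
Waste = 733 - 385 = 348 dm^2
Waste% = 100 - 52.5 = 47.5%


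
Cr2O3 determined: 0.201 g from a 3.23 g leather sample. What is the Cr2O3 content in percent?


6.22%


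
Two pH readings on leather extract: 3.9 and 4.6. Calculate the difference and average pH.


Difference = |3.9 - 4.6| = 0.7
Average = (3.9 + 4.6) / 2 = 4.25


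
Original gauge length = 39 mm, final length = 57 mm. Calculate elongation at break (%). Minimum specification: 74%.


Elongation = 46.2%
Meets spec: No


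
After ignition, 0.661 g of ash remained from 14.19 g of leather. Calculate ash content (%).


Ash% = 0.661 / 14.19 x 100
Ash% = 4.66%


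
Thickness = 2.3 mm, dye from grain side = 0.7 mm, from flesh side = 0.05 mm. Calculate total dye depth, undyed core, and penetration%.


Total dyed = 0.75 mm
Undyed core = 1.55 mm
Penetration = 32.6%


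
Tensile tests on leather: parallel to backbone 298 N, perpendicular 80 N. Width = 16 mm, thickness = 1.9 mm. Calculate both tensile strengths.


Area = 16 x 1.9 = 30.4 mm^2
TS (parallel) = 298 / 30.4 = 9.80 N/mm^2
TS (perpendicular) = 80 / 30.4 = 2.63 N/mm^2


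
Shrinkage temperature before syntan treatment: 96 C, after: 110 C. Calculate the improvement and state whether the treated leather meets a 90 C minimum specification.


Improvement = 110 - 96 = 14 C
Spec check: 110 C >= 90 C? Yes


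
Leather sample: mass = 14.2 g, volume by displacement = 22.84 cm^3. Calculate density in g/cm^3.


Density = mass / volume
Density = 14.2 / 22.84 = 0.622 g/cm^3


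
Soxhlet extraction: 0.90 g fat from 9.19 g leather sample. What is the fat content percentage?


9.8%


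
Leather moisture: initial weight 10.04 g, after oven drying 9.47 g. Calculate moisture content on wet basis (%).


5.7%


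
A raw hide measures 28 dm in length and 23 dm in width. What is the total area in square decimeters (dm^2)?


644 dm^2

Area = length x width
Area = 28 x 23 = 644 dm^2


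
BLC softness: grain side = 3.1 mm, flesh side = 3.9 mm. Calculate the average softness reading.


3.50 mm

Average = (3.1 + 3.9) / 2
Average = 3.50 mm


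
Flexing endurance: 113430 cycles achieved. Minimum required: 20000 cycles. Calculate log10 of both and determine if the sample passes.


Achieved: log10 = 5.05
Required: log10 = 4.30
Passes: Yes


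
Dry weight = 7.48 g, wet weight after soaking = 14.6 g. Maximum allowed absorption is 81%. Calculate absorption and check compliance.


Absorption = 95.2%
Compliant: No

WA = (14.6 - 7.48) / 7.48 x 100 = 95.2%
Maximum allowed: 81%
Compliant: No


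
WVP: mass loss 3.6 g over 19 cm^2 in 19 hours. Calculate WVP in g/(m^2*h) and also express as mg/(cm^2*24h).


WVP = 3.6 / (19 x 19) x 10000 = 99.72 g/(m^2*h)
Mass loss in mg = 3.6 x 1000 = 3600 mg
Per cm^2 per 24h in mg: 3600 x 24 / (19 x 19) = 86400 / 361 = 239.34 mg/(cm^2*24h)


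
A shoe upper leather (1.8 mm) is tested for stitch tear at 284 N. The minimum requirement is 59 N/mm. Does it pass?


STS = 284 / 1.8 = 157.8 N/mm
Minimum required: 59 N/mm
Passes: Yes


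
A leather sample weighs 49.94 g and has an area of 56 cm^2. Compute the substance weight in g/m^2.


8917.9 g/m^2

Substance weight = mass / area x 10000
SW = 49.94 / 56 x 10000
SW = 8917.9 g/m^2


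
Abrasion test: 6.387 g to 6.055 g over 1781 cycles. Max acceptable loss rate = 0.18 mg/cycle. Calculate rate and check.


Loss = 6.387 - 6.055 = 0.332 g
Rate = 0.332 g / 1781 cycles x 1000 = 0.186 mg/cycle
Max = 0.18 mg/cycle
Passes: No


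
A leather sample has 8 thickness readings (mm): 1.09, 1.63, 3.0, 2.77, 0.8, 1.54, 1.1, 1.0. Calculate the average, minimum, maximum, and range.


Average = 1.62 mm
Min = 0.8 mm
Max = 3.0 mm
Range = 2.20 mm

Sum = 12.93
Average = 12.93 / 8 = 1.62 mm
Minimum = 0.8 mm
Maximum = 3.0 mm
Range = 3.0 - 0.8 = 2.20 mm


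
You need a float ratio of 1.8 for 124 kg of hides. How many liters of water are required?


223.2 L

Water = hide weight x target ratio
Water = 124 x 1.8 = 223.2 L


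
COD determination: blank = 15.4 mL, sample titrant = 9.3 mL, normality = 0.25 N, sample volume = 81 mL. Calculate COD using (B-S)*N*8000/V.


COD = (15.4 - 9.3) x 0.25 x 8000 / 81
COD = 6.1 x 0.25 x 8000 / 81
COD = 150.6 mg/L


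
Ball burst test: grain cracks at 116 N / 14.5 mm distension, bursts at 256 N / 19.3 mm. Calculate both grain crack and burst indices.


Crack index = 8.0 N/mm
Burst index = 13.3 N/mm


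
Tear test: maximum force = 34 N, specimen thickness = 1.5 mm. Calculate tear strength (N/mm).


Tear strength = force / thickness
Tear = 34 / 1.5 = 22.7 N/mm


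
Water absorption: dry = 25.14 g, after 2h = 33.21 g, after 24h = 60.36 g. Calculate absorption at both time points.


2h absorption = 32.1%
24h absorption = 140.1%


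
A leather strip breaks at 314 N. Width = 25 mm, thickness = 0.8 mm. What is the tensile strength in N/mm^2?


Cross-sectional area = 25 x 0.8 = 20.0 mm^2
Tensile strength = 314 / 20.0 = 15.70 N/mm^2


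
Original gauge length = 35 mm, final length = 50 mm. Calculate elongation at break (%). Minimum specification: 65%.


Extension = 50 - 35 = 15 mm
Elongation = 15 / 35 x 100 = 42.9%
Minimum required: 65%
Meets specification: No


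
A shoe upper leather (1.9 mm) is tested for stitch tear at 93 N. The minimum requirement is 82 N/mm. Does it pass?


STS = 48.9 N/mm
Passes: No

STS = 93 / 1.9 = 48.9 N/mm
Minimum required: 82 N/mm
Passes: No


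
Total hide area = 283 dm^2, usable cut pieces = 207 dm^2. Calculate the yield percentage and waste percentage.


Yield = 207 / 283 x 100 = 73.1%
Waste = 283 - 207 = 76 dm^2
Waste% = 100 - 73.1 = 26.9%


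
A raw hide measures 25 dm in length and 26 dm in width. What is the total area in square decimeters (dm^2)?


Area = length x width
Area = 25 x 26 = 650 dm^2


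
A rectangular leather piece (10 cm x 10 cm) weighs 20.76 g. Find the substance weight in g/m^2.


Area = 10 x 10 = 100 cm^2
SW = 20.76 / 100 x 10000 = 2076.0 g/m^2


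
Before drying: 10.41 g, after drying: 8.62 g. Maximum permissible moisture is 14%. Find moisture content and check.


MC = (10.41 - 8.62) / 10.41 x 100 = 17.2%
Maximum: 14%
Acceptable: No


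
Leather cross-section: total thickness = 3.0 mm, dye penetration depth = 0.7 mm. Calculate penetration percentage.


23.3%

Penetration% = 0.7 / 3.0 x 100
Penetration = 23.3%


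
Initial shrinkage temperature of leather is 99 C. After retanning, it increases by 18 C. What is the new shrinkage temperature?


117 C

New Ts = 99 + 18 = 117 C


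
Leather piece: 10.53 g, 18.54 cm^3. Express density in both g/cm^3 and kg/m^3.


Density = 10.53 / 18.54 = 0.568 g/cm^3
Convert: 0.568 x 1000 = 568 kg/m^3


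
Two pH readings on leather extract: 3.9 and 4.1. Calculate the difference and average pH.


Difference = |3.9 - 4.1| = 0.2
Average = (3.9 + 4.1) / 2 = 4.00


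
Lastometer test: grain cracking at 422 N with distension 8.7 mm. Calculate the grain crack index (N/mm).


48.5 N/mm

Grain crack index = force / distension
Index = 422 / 8.7 = 48.5 N/mm


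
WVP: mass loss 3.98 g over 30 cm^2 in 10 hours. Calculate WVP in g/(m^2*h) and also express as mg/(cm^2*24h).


WVP = 3.98 / (30 x 10) x 10000 = 132.67 g/(m^2*h)
Mass loss in mg = 3.98 x 1000 = 3980 mg
Per cm^2 per 24h in mg: 3980 x 24 / (30 x 10) = 95520 / 300 = 318.40 mg/(cm^2*24h)


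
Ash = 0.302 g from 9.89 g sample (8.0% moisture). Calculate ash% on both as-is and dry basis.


As-is ash = 3.05%
Dry-basis ash = 3.32%


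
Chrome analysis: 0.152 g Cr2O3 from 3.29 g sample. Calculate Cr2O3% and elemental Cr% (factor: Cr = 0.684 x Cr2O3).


Cr2O3 = 4.62%
Cr = 3.16%


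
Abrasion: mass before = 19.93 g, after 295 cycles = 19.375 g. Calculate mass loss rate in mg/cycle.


1.881 mg/cycle

Mass loss = 19.93 - 19.375 = 0.555 g
Rate = 0.555 / 295 x 1000 = 1.881 mg/cycle


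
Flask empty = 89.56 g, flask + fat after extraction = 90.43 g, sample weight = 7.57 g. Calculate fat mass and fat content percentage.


Fat mass = 90.43 - 89.56 = 0.87 g
Fat% = 0.87 / 7.57 x 100 = 11.5%


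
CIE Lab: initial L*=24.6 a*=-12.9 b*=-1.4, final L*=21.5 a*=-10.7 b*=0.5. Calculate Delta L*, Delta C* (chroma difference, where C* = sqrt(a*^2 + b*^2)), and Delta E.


Delta L* = -3.1
Delta C* = -2.26
Delta E = 4.25

Delta L* = 21.5 - 24.6 = -3.1
C1* = sqrt((-12.9)^2 + (-1.4)^2) = 12.976
C2* = sqrt((-10.7)^2 + (0.5)^2) = 10.712
Delta C* = 10.712 - 12.976 = -2.26
Delta E = sqrt((-3.1)^2 + (2.2)^2 + (1.9)^2) = 4.25


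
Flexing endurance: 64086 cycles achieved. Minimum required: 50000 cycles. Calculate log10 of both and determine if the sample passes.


log10(64086) = 4.81
log10(50000) = 4.70
Passes: Yes


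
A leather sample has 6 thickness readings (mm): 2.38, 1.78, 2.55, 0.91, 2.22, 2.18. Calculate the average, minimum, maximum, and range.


Sum = 12.02
Average = 12.02 / 6 = 2.00 mm
Minimum = 0.91 mm
Maximum = 2.55 mm
Range = 2.55 - 0.91 = 1.64 mm


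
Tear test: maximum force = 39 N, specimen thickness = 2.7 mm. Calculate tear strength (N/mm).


Tear strength = force / thickness
Tear = 39 / 2.7 = 14.4 N/mm


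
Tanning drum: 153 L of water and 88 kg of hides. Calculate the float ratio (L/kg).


Float ratio = water / hide weight
Ratio = 153 / 88 = 1.7


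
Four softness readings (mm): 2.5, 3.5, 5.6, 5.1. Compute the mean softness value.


Sum = 2.5 + 3.5 + 5.6 + 5.1
Mean = 16.7 / 4 = 4.18 mm


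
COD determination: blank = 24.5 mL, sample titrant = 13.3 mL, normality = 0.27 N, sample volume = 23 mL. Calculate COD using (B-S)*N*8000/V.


1051.8 mg/L

COD = (24.5 - 13.3) x 0.27 x 8000 / 23
COD = 11.2 x 0.27 x 8000 / 23
COD = 1051.8 mg/L


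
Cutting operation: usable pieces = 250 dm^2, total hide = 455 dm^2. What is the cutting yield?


54.9%


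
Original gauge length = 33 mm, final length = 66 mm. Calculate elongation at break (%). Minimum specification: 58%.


Extension = 66 - 33 = 33 mm
Elongation = 33 / 33 x 100 = 100.0%
Minimum required: 58%
Meets specification: Yes


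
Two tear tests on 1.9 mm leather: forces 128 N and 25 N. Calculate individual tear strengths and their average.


Tear 1 = 128 / 1.9 = 67.4 N/mm
Tear 2 = 25 / 1.9 = 13.2 N/mm
Average = (67.4 + 13.2) / 2 = 40.3 N/mm


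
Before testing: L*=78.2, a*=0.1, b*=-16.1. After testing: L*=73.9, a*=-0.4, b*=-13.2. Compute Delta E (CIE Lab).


dL = 73.9 - 78.2 = -4.3
da = -0.4 - 0.1 = -0.5
db = -13.2 - (-16.1) = 2.9
dE = sqrt((-4.3)^2 + (-0.5)^2 + (2.9)^2) = 5.21


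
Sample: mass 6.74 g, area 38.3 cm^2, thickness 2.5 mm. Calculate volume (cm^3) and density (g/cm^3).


Volume = 9.575 cm^3
Density = 0.704 g/cm^3


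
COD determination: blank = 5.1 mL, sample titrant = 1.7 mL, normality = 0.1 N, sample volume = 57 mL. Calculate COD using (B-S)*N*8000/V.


47.7 mg/L


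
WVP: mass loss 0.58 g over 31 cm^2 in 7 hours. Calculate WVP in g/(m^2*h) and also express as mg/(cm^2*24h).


WVP = 26.73 g/(m^2*h)
Daily rate = 64.15 mg/(cm^2*24h)


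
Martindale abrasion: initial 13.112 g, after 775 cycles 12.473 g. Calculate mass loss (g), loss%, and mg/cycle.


Loss = 13.112 - 12.473 = 0.639 g
Loss% = 0.639 / 13.112 x 100 = 4.87%
Rate = 0.639 / 775 x 1000 = 0.825 mg/cycle


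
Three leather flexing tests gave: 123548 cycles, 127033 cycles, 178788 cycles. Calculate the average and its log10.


Average = 143123 cycles
log10 = 5.16

Average = (123548 + 127033 + 178788) / 3 = 143123 cycles
log10(143123) = 5.16


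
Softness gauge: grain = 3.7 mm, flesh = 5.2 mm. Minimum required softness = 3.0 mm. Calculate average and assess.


Average = (3.7 + 5.2) / 2 = 4.45 mm
Minimum = 3.0 mm
Meets requirement: Yes


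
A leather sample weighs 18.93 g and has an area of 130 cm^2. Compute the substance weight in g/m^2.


Substance weight = mass / area x 10000
SW = 18.93 / 130 x 10000
SW = 1456.2 g/m^2


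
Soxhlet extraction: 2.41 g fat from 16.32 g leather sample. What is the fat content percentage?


14.8%


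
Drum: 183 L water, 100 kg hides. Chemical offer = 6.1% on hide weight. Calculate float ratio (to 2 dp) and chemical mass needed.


Float ratio = 183 / 100 = 1.83
Chemical = 100 x 6.1 / 100 = 6.1 kg


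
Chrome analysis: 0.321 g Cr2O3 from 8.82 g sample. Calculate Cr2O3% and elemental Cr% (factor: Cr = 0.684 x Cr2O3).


Cr2O3% = 0.321 / 8.82 x 100 = 3.64%
Cr% = 3.64 x 0.684 = 2.49%


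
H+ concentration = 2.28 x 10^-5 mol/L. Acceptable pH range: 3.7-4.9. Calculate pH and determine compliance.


pH = 4.64
Compliant: Yes


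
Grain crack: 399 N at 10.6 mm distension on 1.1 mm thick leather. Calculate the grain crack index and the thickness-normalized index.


Crack index = 37.6 N/mm
Normalized index = 34.2 N/mm per mm


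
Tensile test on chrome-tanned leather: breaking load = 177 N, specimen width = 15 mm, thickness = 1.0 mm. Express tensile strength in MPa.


11.80 MPa


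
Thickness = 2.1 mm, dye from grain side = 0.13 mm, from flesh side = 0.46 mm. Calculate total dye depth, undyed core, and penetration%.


Total dyed = 0.13 + 0.46 = 0.59 mm
Undyed core = 2.1 - 0.59 = 1.51 mm
Penetration = 0.59 / 2.1 x 100 = 28.1%


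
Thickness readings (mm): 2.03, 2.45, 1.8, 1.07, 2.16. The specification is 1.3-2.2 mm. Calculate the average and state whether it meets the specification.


Average = 1.90 mm
Within specification: Yes

Sum = 9.51
Average = 9.51 / 5 = 1.90 mm
Specification range: 1.3 to 2.2 mm
Within spec: Yes


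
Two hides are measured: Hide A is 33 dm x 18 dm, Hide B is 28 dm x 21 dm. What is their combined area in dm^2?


Hide A area = 33 x 18 = 594 dm^2
Hide B area = 28 x 21 = 588 dm^2
Total = 594 + 588 = 1182 dm^2


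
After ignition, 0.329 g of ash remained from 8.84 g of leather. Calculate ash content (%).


Ash% = 0.329 / 8.84 x 100
Ash% = 3.72%


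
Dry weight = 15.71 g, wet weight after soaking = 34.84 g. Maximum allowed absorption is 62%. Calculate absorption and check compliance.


WA = (34.84 - 15.71) / 15.71 x 100 = 121.8%
Maximum allowed: 62%
Compliant: No


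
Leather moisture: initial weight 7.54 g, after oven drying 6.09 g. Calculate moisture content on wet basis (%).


Moisture = 7.54 - 6.09 = 1.45 g
MC = 1.45 / 7.54 x 100 = 19.2%


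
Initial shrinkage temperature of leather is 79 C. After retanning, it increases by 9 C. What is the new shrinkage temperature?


88 C


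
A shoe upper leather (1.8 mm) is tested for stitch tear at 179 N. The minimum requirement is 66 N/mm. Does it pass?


STS = 99.4 N/mm
Passes: Yes

STS = 179 / 1.8 = 99.4 N/mm
Minimum required: 66 N/mm
Passes: Yes


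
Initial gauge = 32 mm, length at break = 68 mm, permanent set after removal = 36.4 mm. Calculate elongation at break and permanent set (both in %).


Elongation at break = (68 - 32) / 32 x 100 = 112.5%
Permanent set = (36.4 - 32) / 32 x 100 = 13.8%


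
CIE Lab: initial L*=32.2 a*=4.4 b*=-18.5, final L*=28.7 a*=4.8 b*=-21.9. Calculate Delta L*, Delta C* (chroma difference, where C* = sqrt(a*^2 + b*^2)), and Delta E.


Delta L* = -3.5
Delta C* = 3.40
Delta E = 4.90

Delta L* = 28.7 - 32.2 = -3.5
C1* = sqrt((4.4)^2 + (-18.5)^2) = 19.016
C2* = sqrt((4.8)^2 + (-21.9)^2) = 22.420
Delta C* = 22.420 - 19.016 = 3.40
Delta E = sqrt((-3.5)^2 + (0.4)^2 + (-3.4)^2) = 4.90


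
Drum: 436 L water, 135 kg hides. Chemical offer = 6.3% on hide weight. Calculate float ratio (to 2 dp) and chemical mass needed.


Float ratio = 436 / 135 = 3.23
Chemical = 135 x 6.3 / 100 = 8.505 kg


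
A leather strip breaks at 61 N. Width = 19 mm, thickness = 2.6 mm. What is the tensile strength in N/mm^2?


1.23 N/mm^2


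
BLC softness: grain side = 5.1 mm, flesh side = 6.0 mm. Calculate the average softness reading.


Average = (5.1 + 6.0) / 2
Average = 5.55 mm


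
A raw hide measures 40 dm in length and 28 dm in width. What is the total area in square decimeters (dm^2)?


1120 dm^2

Area = length x width
Area = 40 x 28 = 1120 dm^2


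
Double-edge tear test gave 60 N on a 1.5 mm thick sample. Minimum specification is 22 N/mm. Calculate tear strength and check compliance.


Tear strength = 40.0 N/mm
Compliant: Yes

Tear strength = 60 / 1.5 = 40.0 N/mm
Required minimum = 22 N/mm
Compliant: Yes


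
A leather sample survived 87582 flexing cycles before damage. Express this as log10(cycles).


4.94


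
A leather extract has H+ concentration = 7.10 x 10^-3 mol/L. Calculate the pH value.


pH = 2.15

pH = -log10[H+]
pH = -log10(7.10 x 10^-3) = 2.15


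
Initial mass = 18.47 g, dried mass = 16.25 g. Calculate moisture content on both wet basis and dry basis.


Moisture lost = 18.47 - 16.25 = 2.22 g
Wet basis MC = 2.22 / 18.47 x 100 = 12.0%
Dry basis MC = 2.22 / 16.25 x 100 = 13.7%


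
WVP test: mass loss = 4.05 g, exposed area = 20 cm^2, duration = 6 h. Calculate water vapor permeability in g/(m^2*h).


337.50 g/(m^2*h)

WVP = mass_loss / (area x time) x 10000
WVP = 4.05 / (20 x 6) x 10000
WVP = 4.05 / 120 x 10000 = 337.50 g/(m^2*h)


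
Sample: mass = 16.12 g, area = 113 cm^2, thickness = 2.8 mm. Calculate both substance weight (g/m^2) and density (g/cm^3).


Substance weight = 1426.5 g/m^2
Density = 0.509 g/cm^3

SW = 16.12 / 113 x 10000 = 1426.5 g/m^2
Volume = 113 x 2.8 / 10 = 31.64 cm^3
Density = 16.12 / 31.64 = 0.509 g/cm^3


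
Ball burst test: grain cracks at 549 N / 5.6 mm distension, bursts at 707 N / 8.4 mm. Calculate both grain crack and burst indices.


Crack index = 549 / 5.6 = 98.0 N/mm
Burst index = 707 / 8.4 = 84.2 N/mm


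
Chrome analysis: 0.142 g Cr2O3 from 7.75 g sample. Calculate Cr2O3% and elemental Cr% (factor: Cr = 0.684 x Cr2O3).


Cr2O3% = 0.142 / 7.75 x 100 = 1.83%
Cr% = 1.83 x 0.684 = 1.25%


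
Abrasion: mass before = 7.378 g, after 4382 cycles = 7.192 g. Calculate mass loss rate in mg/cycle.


0.042 mg/cycle

Mass loss = 7.378 - 7.192 = 0.186 g
Rate = 0.186 / 4382 x 1000 = 0.042 mg/cycle


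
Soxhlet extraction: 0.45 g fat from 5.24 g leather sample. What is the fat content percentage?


8.6%

Fat content = 0.45 / 5.24 x 100
Fat = 8.6%


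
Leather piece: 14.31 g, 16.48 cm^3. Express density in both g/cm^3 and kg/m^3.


Density = 14.31 / 16.48 = 0.868 g/cm^3
Convert: 0.868 x 1000 = 868 kg/m^3


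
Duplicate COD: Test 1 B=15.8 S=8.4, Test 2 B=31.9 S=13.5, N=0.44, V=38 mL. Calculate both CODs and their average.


COD1 = 685.5 mg/L
COD2 = 1704.4 mg/L
Average = 1195.0 mg/L

COD1 = (15.8 - 8.4) x 0.44 x 8000 / 38 = 685.5 mg/L
COD2 = (31.9 - 13.5) x 0.44 x 8000 / 38 = 1704.4 mg/L
Average = (685.5 + 1704.4) / 2 = 1195.0 mg/L


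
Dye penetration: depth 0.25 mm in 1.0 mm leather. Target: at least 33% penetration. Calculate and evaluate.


Penetration = 0.25 / 1.0 x 100 = 25.0%
Target: 33%
Meets target: No


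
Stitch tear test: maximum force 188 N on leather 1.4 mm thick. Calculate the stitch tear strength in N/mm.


134.3 N/mm

Stitch tear strength = force / thickness
STS = 188 / 1.4 = 134.3 N/mm


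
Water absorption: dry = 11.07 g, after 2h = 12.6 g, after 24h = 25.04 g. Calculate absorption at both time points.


WA (2h) = (12.6 - 11.07) / 11.07 x 100 = 13.8%
WA (24h) = (25.04 - 11.07) / 11.07 x 100 = 126.2%


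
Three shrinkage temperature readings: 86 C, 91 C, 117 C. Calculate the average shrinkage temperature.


Average = (86 + 91 + 117) / 3
Average = 294 / 3 = 98.0 C


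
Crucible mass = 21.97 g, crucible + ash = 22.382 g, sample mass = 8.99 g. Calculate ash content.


Ash mass = 0.412 g
Ash content = 4.58%


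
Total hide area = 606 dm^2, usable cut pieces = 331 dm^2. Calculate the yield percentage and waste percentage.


Yield = 331 / 606 x 100 = 54.6%
Waste = 606 - 331 = 275 dm^2
Waste% = 100 - 54.6 = 45.4%


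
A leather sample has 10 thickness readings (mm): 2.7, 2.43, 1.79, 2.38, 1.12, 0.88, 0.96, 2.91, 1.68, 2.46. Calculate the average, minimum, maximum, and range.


Sum = 19.31
Average = 19.31 / 10 = 1.93 mm
Minimum = 0.88 mm
Maximum = 2.91 mm
Range = 2.91 - 0.88 = 2.03 mm


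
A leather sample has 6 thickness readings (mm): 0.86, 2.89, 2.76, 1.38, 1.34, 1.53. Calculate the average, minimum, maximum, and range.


Average = 1.79 mm
Min = 0.86 mm
Max = 2.89 mm
Range = 2.03 mm


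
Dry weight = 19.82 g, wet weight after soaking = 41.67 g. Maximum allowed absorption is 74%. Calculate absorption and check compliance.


Absorption = 110.2%
Compliant: No

WA = (41.67 - 19.82) / 19.82 x 100 = 110.2%
Maximum allowed: 74%
Compliant: No


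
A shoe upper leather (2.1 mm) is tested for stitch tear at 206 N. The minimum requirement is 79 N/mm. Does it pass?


STS = 98.1 N/mm
Passes: Yes

STS = 206 / 2.1 = 98.1 N/mm
Minimum required: 79 N/mm
Passes: Yes


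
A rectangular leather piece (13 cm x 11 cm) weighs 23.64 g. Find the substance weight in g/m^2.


Area = 13 x 11 = 143 cm^2
SW = 23.64 / 143 x 10000 = 1653.1 g/m^2


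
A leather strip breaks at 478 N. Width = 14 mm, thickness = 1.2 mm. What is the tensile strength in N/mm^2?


Cross-sectional area = 14 x 1.2 = 16.8 mm^2
Tensile strength = 478 / 16.8 = 28.45 N/mm^2


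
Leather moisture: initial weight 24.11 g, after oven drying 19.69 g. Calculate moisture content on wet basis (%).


18.3%

Moisture = 24.11 - 19.69 = 4.42 g
MC = 4.42 / 24.11 x 100 = 18.3%


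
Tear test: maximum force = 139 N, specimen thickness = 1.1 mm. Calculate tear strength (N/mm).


Tear strength = force / thickness
Tear = 139 / 1.1 = 126.4 N/mm


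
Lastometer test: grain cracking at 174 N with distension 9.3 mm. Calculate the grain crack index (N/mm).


18.7 N/mm

Grain crack index = force / distension
Index = 174 / 9.3 = 18.7 N/mm


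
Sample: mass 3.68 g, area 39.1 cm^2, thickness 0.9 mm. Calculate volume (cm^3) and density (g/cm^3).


Volume = 3.519 cm^3
Density = 1.046 g/cm^3

Thickness in cm = 0.9 / 10 = 0.09 cm
Volume = 39.1 x 0.09 = 3.519 cm^3
Density = 3.68 / 3.519 = 1.046 g/cm^3


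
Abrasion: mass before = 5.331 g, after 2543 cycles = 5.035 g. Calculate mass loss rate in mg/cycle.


0.116 mg/cycle


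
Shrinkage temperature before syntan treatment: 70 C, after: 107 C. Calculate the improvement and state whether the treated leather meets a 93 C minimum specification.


Improvement = 107 - 70 = 37 C
Spec check: 107 C >= 93 C? Yes


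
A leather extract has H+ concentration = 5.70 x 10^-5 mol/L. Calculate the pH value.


pH = 4.24

pH = -log10[H+]
pH = -log10(5.70 x 10^-5) = 4.24


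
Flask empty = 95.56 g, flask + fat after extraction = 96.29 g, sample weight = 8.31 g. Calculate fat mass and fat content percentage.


Fat mass = 0.73 g
Fat content = 8.8%
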